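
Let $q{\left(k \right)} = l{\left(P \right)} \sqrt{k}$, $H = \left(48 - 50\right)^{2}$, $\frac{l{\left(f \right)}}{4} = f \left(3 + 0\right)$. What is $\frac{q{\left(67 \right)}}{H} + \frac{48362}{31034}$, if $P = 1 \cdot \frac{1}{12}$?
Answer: $\frac{24181}{15517} + \frac{\sqrt{67}}{4} \approx 3.6047$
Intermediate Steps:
$P = \frac{1}{12}$ ($P = 1 \cdot \frac{1}{12} = \frac{1}{12} \approx 0.083333$)
$l{\left(f \right)} = 12 f$ ($l{\left(f \right)} = 4 f \left(3 + 0\right) = 4 f 3 = 4 \cdot 3 f = 12 f$)
$H = 4$ ($H = \left(-2\right)^{2} = 4$)
$q{\left(k \right)} = \sqrt{k}$ ($q{\left(k \right)} = 12 \cdot \frac{1}{12} \sqrt{k} = 1 \sqrt{k} = \sqrt{k}$)
$\frac{q{\left(67 \right)}}{H} + \frac{48362}{31034} = \frac{\sqrt{67}}{4} + \frac{48362}{31034} = \sqrt{67} \cdot \frac{1}{4} + 48362 \cdot \frac{1}{31034} = \frac{\sqrt{67}}{4} + \frac{24181}{15517} = \frac{24181}{15517} + \frac{\sqrt{67}}{4}$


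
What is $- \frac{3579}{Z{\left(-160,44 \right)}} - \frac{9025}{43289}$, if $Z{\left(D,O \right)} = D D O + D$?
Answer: $- \frac{10319247331}{48753803360} \approx -0.21166$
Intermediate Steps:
$Z{\left(D,O \right)} = D + O D^{2}$ ($Z{\left(D,O \right)} = D^{2} O + D = O D^{2} + D = D + O D^{2}$)
$- \frac{3579}{Z{\left(-160,44 \right)}} - \frac{9025}{43289} = - \frac{3579}{\left(-160\right) \left(1 - 7040\right)} - \frac{9025}{43289} = - \frac{3579}{\left(-160\right) \left(-7039\right)} - \frac{9025}{43289} = - \frac{3579}{1126240} - \frac{9025}{43289} = - \frac{10319247331}{48753803360}$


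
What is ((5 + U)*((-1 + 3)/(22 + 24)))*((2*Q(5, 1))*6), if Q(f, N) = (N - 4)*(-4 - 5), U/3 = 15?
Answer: 16200/23 ≈ 704.35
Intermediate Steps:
U = 45 (U = 3*15 = 45)
Q(f, N) = 36 - 9*N (Q(f, N) = (-4 + N)*(-9) = 36 - 9*N)
((5 + U)*((-1 + 3)/(22 + 24)))*((2*Q(5, 1))*6) = ((5 + 45)*((-1 + 3)/(22 + 24)))*((2*(36 - 9*1))*6) = (50*(2/46))*((2*(36 - 9))*6) = (50*(2*(1/46)))*((2*27)*6) = (50*(1/23))*(54*6) = (50/23)*324 = 16200/23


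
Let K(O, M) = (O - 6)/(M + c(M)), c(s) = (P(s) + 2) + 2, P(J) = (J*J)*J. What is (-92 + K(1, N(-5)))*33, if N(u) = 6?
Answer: -686301/226 ≈ -3036.7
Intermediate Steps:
P(J) = J³ (P(J) = J²*J = J³)
c(s) = 4 + s³ (c(s) = (s³ + 2) + 2 = (2 + s³) + 2 = 4 + s³)
K(O, M) = (-6 + O)/(4 + M + M³) (K(O, M) = (O - 6)/(M + (4 + M³)) = (-6 + O)/(4 + M + M³))
(-92 + K(1, N(-5)))*33 = (-92 + (-6 + 1)/(4 + 6 + 6³))*33 = (-92 - 5/(4 + 6 + 216))*33 = (-92 - 5/226)*33 = -20797/226*33 = -686301/226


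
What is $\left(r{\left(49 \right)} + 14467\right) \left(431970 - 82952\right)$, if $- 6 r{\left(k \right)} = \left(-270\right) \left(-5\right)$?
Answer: $4970714356$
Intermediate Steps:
$r{\left(k \right)} = -225$ ($r{\left(k \right)} = - \frac{\left(-270\right) \left(-5\right)}{6} = \left(- \frac{1}{6}\right) 1350 = -225$)
$\left(r{\left(49 \right)} + 14467\right) \left(431970 - 82952\right) = \left(-225 + 14467\right) \left(431970 - 82952\right) = 14242 \cdot 349018 = 4970714356$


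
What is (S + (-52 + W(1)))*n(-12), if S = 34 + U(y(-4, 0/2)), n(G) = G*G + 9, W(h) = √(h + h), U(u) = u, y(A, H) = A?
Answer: -3366 + 153*√2 ≈ -3149.6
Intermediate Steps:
W(h) = √2*√h (W(h) = √(2*h) = √2*√h)
n(G) = 9 + G² (n(G) = G² + 9 = 9 + G²)
S = 30 (S = 34 - 4 = 30)
(S + (-52 + W(1)))*n(-12) = (30 + (-52 + √2*√1))*(9 + (-12)²) = (30 + (-52 + √2*1))*(9 + 144) = (30 + (-52 + √2))*153 = (-22 + √2)*153 = -3366 + 153*√2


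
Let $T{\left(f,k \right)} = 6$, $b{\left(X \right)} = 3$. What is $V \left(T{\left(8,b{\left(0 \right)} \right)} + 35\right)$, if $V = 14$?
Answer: $574$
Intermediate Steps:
$V \left(T{\left(8,b{\left(0 \right)} \right)} + 35\right) = 14 \left(6 + 35\right) = 14 \cdot 41 = 574$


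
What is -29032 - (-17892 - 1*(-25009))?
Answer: -36149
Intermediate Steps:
-29032 - (-17892 - 1*(-25009)) = -29032 - (-17892 + 25009) = -29032 - 1*7117 = -29032 - 7117 = -36149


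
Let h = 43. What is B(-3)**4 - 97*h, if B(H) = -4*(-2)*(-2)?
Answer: 61365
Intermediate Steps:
B(H) = -16 (B(H) = 8*(-2) = -16)
B(-3)**4 - 97*h = (-16)**4 - 97*43 = 65536 - 1*4171 = 65536 - 4171 = 61365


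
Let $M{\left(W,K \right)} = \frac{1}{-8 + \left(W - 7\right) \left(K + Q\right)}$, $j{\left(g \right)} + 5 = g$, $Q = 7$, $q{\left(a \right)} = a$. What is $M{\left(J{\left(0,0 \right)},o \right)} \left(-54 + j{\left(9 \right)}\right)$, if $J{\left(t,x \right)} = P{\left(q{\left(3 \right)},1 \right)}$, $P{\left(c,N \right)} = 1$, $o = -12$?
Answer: $- \frac{25}{11} \approx -2.2727$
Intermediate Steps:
$J{\left(t,x \right)} = 1$
$j{\left(g \right)} = -5 + g$
$M{\left(W,K \right)} = \frac{1}{-8 + \left(-7 + W\right) \left(7 + K\right)}$ ($M{\left(W,K \right)} = \frac{1}{-8 + \left(W - 7\right) \left(K + 7\right)} = \frac{1}{-8 + \left(-7 + W\right) \left(7 + K\right)}$)
$M{\left(J{\left(0,0 \right)},o \right)} \left(-54 + j{\left(9 \right)}\right) = \frac{-54 + \left(-5 + 9\right)}{-57 - -84 + 7 \cdot 1 - 12} = \frac{-54 + 4}{-57 + 84 + 7 - 12} = \frac{1}{22} \left(-50\right) = - \frac{25}{11}$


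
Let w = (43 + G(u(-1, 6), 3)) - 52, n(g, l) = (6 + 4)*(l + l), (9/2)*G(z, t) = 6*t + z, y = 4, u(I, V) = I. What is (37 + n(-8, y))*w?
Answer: -611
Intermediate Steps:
G(z, t) = 2*z/9 + 4*t/3 (G(z, t) = 2*(6*t + z)/9 = 2*(z + 6*t)/9 = 2*z/9 + 4*t/3)
n(g, l) = 20*l (n(g, l) = 10*(2*l) = 20*l)
w = -47/9 (w = (43 + ((2/9)*(-1) + (4/3)*3)) - 52 = (43 + (-2/9 + 4)) - 52 = (43 + 34/9) - 52 = 421/9 - 52 = -47/9 ≈ -5.2222)
(37 + n(-8, y))*w = (37 + 20*4)*(-47/9) = (37 + 80)*(-47/9) = 117*(-47/9) = -611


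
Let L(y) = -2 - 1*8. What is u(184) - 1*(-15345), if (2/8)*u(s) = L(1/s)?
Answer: 15305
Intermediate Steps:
L(y) = -10 (L(y) = -2 - 8 = -10)
u(s) = -40 (u(s) = 4*(-10) = -40)
u(184) - 1*(-15345) = -40 - 1*(-15345) = -40 + 15345 = 15305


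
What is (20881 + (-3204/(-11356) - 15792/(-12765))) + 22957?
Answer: 529578981661/12079945 ≈ 43840.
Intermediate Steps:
(20881 + (-3204/(-11356) - 15792/(-12765))) + 22957 = (20881 + (-3204*(-1/11356) - 15792*(-1/12765))) + 22957 = (20881 + (801/2839 + 5264/4255)) + 22957 = (20881 + 18352751/12079945) + 22957 = 252259684296/12079945 + 22957 = 529578981661/12079945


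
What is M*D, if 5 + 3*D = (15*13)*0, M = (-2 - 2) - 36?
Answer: 200/3 ≈ 66.667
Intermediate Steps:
M = -40 (M = -4 - 36 = -40)
D = -5/3 (D = -5/3 + ((15*13)*0)/3 = -5/3 + (195*0)/3 = -5/3 + (⅓)*0 = -5/3 + 0 = -5/3 ≈ -1.6667)
M*D = -40*(-5/3) = 200/3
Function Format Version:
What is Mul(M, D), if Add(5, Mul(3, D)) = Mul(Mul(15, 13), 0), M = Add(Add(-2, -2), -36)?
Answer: Rational(200, 3) ≈ 66.667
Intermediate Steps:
M = -40 (M = Add(-4, -36) = -40)
D = Rational(-5, 3) (D = Add(Rational(-5, 3), Mul(Rational(1, 3), Mul(Mul(15, 13), 0))) = Add(Rational(-5, 3), Mul(Rational(1, 3), Mul(195, 0))) = Add(Rational(-5, 3), Mul(Rational(1, 3), 0)) = Add(Rational(-5, 3), 0) = Rational(-5, 3) ≈ -1.6667)
Mul(M, D) = Mul(-40, Rational(-5, 3)) = Rational(200, 3)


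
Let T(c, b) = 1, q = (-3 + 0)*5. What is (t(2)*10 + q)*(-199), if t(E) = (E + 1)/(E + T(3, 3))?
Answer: 995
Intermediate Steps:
q = -15 (q = -3*5 = -15)
t(E) = 1 (t(E) = (E + 1)/(E + 1) = (1 + E)/(1 + E) = 1)
(t(2)*10 + q)*(-199) = (1*10 - 15)*(-199) = (10 - 15)*(-199) = -5*(-199) = 995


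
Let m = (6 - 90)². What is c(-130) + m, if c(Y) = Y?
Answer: 6926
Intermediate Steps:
m = 7056 (m = (-84)² = 7056)
c(-130) + m = -130 + 7056 = 6926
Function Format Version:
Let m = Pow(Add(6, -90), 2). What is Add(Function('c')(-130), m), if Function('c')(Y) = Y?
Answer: 6926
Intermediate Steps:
m = 7056 (m = Pow(-84, 2) = 7056)
Add(Function('c')(-130), m) = Add(-130, 7056) = 6926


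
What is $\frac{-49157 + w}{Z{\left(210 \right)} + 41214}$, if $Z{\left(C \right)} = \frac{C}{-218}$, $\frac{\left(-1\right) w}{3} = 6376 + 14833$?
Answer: $- \frac{12293456}{4492221} \approx -2.7366$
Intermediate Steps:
$w = -63627$ ($w = - 3 \left(6376 + 14833\right) = \left(-3\right) 21209 = -63627$)
$Z{\left(C \right)} = - \frac{C}{218}$ ($Z{\left(C \right)} = C \left(- \frac{1}{218}\right) = - \frac{C}{218}$)
$\frac{-49157 + w}{Z{\left(210 \right)} + 41214} = \frac{-49157 - 63627}{\left(- \frac{1}{218}\right) 210 + 41214} = - \frac{112784}{- \frac{105}{109} + 41214} = - \frac{112784}{\frac{4492221}{109}} = \left(-112784\right) \frac{109}{4492221} = - \frac{12293456}{4492221}$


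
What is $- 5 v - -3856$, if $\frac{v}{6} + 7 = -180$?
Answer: $9466$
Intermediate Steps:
$v = -1122$ ($v = -42 + 6 \left(-180\right) = -42 - 1080 = -1122$)
$- 5 v - -3856 = \left(-5\right) \left(-1122\right) - -3856 = 5610 + 3856 = 9466$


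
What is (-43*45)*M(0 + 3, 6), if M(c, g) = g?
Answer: -11610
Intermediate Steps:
(-43*45)*M(0 + 3, 6) = -43*45*6 = -1935*6 = -11610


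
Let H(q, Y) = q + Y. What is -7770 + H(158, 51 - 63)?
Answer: -7624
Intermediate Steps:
H(q, Y) = Y + q
-7770 + H(158, 51 - 63) = -7770 + ((51 - 63) + 158) = -7770 + (-12 + 158) = -7770 + 146 = -7624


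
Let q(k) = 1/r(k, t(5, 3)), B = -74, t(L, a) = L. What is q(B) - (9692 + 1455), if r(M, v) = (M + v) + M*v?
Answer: -4893534/439 ≈ -11147.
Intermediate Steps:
r(M, v) = M + v + M*v
q(k) = 1/(5 + 6*k) (q(k) = 1/(k + 5 + k*5) = 1/(k + 5 + 5*k) = 1/(5 + 6*k))
q(B) - (9692 + 1455) = 1/(5 + 6*(-74)) - (9692 + 1455) = 1/(5 - 444) - 1*11147 = 1/(-439) - 11147 = -1/439 - 11147 = -4893534/439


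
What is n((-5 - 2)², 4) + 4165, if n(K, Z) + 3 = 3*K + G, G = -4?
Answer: 4305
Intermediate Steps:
n(K, Z) = -7 + 3*K (n(K, Z) = -3 + (3*K - 4) = -3 + (-4 + 3*K) = -7 + 3*K)
n((-5 - 2)², 4) + 4165 = (-7 + 3*(-5 - 2)²) + 4165 = (-7 + 3*(-7)²) + 4165 = (-7 + 3*49) + 4165 = (-7 + 147) + 4165 = 140 + 4165 = 4305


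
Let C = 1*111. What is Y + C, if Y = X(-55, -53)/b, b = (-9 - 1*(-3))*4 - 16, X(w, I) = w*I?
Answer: 305/8 ≈ 38.125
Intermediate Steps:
X(w, I) = I*w
b = -40 (b = (-9 + 3)*4 - 16 = -6*4 - 16 = -24 - 16 = -40)
Y = -583/8 (Y = -53*(-55)/(-40) = 2915*(-1/40) = -583/8 ≈ -72.875)
C = 111
Y + C = -583/8 + 111 = 305/8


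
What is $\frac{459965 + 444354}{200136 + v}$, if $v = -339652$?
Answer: $- \frac{69563}{10732} \approx -6.4818$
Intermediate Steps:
$\frac{459965 + 444354}{200136 + v} = \frac{459965 + 444354}{200136 - 339652} = \frac{904319}{-139516} = 904319 \left(- \frac{1}{139516}\right) = - \frac{69563}{10732}$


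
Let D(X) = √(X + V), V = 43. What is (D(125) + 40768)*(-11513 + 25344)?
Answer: 563862208 + 27662*√42 ≈ 5.6404e+8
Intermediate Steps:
D(X) = √(43 + X) (D(X) = √(X + 43) = √(43 + X))
(D(125) + 40768)*(-11513 + 25344) = (√(43 + 125) + 40768)*(-11513 + 25344) = (√168 + 40768)*13831 = (2*√42 + 40768)*13831 = (40768 + 2*√42)*13831 = 563862208 + 27662*√42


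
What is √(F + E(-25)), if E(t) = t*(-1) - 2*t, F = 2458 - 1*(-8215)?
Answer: 2*√2687 ≈ 103.67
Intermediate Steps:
F = 10673 (F = 2458 + 8215 = 10673)
E(t) = -3*t (E(t) = -t - 2*t = -3*t)
√(F + E(-25)) = √(10673 - 3*(-25)) = √(10673 + 75) = √10748 = 2*√2687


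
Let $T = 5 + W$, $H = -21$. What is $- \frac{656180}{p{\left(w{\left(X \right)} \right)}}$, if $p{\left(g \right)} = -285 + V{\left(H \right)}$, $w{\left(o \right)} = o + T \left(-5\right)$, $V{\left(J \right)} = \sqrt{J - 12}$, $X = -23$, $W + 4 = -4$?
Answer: $\frac{31168550}{13543} + \frac{328090 i \sqrt{33}}{40629} \approx 2301.4 + 46.389 i$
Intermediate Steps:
$W = -8$ ($W = -4 - 4 = -8$)
$V{\left(J \right)} = \sqrt{-12 + J}$
$T = -3$ ($T = 5 - 8 = -3$)
$w{\left(o \right)} = 15 + o$ ($w{\left(o \right)} = o - -15 = o + 15 = 15 + o$)
$p{\left(g \right)} = -285 + i \sqrt{33}$ ($p{\left(g \right)} = -285 + \sqrt{-12 - 21} = -285 + \sqrt{-33} = -285 + i \sqrt{33}$)
$- \frac{656180}{p{\left(w{\left(X \right)} \right)}} = - \frac{656180}{-285 + i \sqrt{33}}$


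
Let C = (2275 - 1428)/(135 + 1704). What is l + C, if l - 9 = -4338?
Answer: -7960184/1839 ≈ -4328.5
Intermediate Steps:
l = -4329 (l = 9 - 4338 = -4329)
C = 847/1839 ≈ 0.46058
l + C = -4329 + 847/1839 = -7960184/1839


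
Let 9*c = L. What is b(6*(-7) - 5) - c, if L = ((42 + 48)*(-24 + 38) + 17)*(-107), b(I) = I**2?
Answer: 156520/9 ≈ 17391.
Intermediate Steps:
L = -136639 (L = (90*14 + 17)*(-107) = (1260 + 17)*(-107) = 1277*(-107) = -136639)
c = -136639/9 (c = (1/9)*(-136639) = -136639/9 ≈ -15182.)
b(6*(-7) - 5) - c = (6*(-7) - 5)**2 - 1*(-136639/9) = (-42 - 5)**2 + 136639/9 = (-47)**2 + 136639/9 = 2209 + 136639/9 = 156520/9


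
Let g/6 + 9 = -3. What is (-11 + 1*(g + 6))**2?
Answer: 5929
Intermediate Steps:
g = -72 (g = -54 + 6*(-3) = -54 - 18 = -72)
(-11 + 1*(g + 6))**2 = (-11 + 1*(-72 + 6))**2 = (-11 + 1*(-66))**2 = (-11 - 66)**2 = (-77)**2 = 5929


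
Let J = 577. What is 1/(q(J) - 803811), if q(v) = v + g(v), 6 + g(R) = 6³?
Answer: -1/803024 ≈ -1.2453e-6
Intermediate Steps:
g(R) = 210 (g(R) = -6 + 6³ = -6 + 216 = 210)
q(v) = 210 + v (q(v) = v + 210 = 210 + v)
1/(q(J) - 803811) = 1/((210 + 577) - 803811) = 1/(787 - 803811) = 1/(-803024) = -1/803024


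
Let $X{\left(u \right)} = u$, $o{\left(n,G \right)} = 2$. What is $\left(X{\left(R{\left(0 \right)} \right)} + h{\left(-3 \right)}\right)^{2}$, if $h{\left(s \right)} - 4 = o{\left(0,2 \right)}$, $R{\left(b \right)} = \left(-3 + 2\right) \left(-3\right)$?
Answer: $81$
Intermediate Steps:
$R{\left(b \right)} = 3$ ($R{\left(b \right)} = \left(-1\right) \left(-3\right) = 3$)
$h{\left(s \right)} = 6$ ($h{\left(s \right)} = 4 + 2 = 6$)
$\left(X{\left(R{\left(0 \right)} \right)} + h{\left(-3 \right)}\right)^{2} = \left(3 + 6\right)^{2} = 9^{2} = 81$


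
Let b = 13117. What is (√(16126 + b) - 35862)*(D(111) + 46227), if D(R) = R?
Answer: -1661773356 + 46338*√29243 ≈ -1.6539e+9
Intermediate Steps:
(√(16126 + b) - 35862)*(D(111) + 46227) = (√(16126 + 13117) - 35862)*(111 + 46227) = (√29243 - 35862)*46338 = (-35862 + √29243)*46338 = -1661773356 + 46338*√29243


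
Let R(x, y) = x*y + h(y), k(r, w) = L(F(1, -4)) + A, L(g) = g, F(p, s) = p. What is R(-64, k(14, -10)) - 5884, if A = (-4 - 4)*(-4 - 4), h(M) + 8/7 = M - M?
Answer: -70316/7 ≈ -10045.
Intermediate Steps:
h(M) = -8/7 (h(M) = -8/7 + (M - M) = -8/7 + 0 = -8/7)
A = 64 (A = -8*(-8) = 64)
k(r, w) = 65 (k(r, w) = 1 + 64 = 65)
R(x, y) = -8/7 + x*y (R(x, y) = x*y - 8/7 = -8/7 + x*y)
R(-64, k(14, -10)) - 5884 = (-8/7 - 64*65) - 5884 = (-8/7 - 4160) - 5884 = -29128/7 - 5884 = -70316/7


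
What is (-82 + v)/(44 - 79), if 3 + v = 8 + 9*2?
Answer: 59/35 ≈ 1.6857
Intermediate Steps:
v = 23 (v = -3 + (8 + 9*2) = -3 + (8 + 18) = -3 + 26 = 23)
(-82 + v)/(44 - 79) = (-82 + 23)/(44 - 79) = -59/(-35) = -59*(-1/35) = 59/35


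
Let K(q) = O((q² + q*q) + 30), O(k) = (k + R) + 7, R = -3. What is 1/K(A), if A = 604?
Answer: 1/729666 ≈ 1.3705e-6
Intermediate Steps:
O(k) = 4 + k (O(k) = (k - 3) + 7 = (-3 + k) + 7 = 4 + k)
K(q) = 34 + 2*q² (K(q) = 4 + ((q² + q*q) + 30) = 4 + ((q² + q²) + 30) = 4 + (2*q² + 30) = 4 + (30 + 2*q²) = 34 + 2*q²)
1/K(A) = 1/(34 + 2*604²) = 1/(34 + 2*364816) = 1/(34 + 729632) = 1/729666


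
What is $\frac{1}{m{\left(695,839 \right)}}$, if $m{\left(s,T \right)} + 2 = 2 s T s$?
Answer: $\frac{1}{810515948} \approx 1.2338 \cdot 10^{-9}$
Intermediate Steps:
$m{\left(s,T \right)} = -2 + 2 T s^{2}$ ($m{\left(s,T \right)} = -2 + 2 s T s = -2 + 2 T s s = -2 + 2 T s^{2}$)
$\frac{1}{m{\left(695,839 \right)}} = \frac{1}{-2 + 2 \cdot 839 \cdot 695^{2}} = \frac{1}{-2 + 2 \cdot 839 \cdot 483025} = \frac{1}{-2 + 810515950} = \frac{1}{810515948}$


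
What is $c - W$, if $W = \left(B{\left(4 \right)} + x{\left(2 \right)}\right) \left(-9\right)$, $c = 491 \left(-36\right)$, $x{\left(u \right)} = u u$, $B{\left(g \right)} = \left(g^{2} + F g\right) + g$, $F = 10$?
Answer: $-17100$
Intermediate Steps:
$B{\left(g \right)} = g^{2} + 11 g$ ($B{\left(g \right)} = \left(g^{2} + 10 g\right) + g = g^{2} + 11 g$)
$x{\left(u \right)} = u^{2}$
$c = -17676$
$W = -576$ ($W = \left(4 \left(11 + 4\right) + 2^{2}\right) \left(-9\right) = \left(4 \cdot 15 + 4\right) \left(-9\right) = \left(60 + 4\right) \left(-9\right) = 64 \left(-9\right) = -576$)
$c - W = -17676 - -576 = -17676 + 576 = -17100$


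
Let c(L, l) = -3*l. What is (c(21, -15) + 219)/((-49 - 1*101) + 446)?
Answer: 33/37 ≈ 0.89189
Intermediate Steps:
(c(21, -15) + 219)/((-49 - 1*101) + 446) = (-3*(-15) + 219)/((-49 - 1*101) + 446) = (45 + 219)/((-49 - 101) + 446) = 264/(-150 + 446) = 264/296 = 264*(1/296) = 33/37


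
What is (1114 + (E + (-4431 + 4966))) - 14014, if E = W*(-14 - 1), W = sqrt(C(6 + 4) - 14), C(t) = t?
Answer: -12365 - 30*I ≈ -12365.0 - 30.0*I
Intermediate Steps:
W = 2*I (W = sqrt((6 + 4) - 14) = sqrt(10 - 14) = sqrt(-4) = 2*I ≈ 2.0*I)
E = -30*I (E = (2*I)*(-14 - 1) = (2*I)*(-15) = -30*I ≈ -30.0*I)
(1114 + (E + (-4431 + 4966))) - 14014 = (1114 + (-30*I + (-4431 + 4966))) - 14014 = (1114 + (-30*I + 535)) - 14014 = (1114 + (535 - 30*I)) - 14014 = (1649 - 30*I) - 14014 = -12365 - 30*I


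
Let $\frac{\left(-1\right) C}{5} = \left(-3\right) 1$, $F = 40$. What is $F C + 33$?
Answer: $633$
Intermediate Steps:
$C = 15$ ($C = - 5 \left(\left(-3\right) 1\right) = \left(-5\right) \left(-3\right) = 15$)
$F C + 33 = 40 \cdot 15 + 33 = 600 + 33 = 633$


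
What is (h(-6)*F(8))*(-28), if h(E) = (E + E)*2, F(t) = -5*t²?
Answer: -215040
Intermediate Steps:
h(E) = 4*E (h(E) = (2*E)*2 = 4*E)
(h(-6)*F(8))*(-28) = ((4*(-6))*(-5*8²))*(-28) = -(-120)*64*(-28) = -24*(-320)*(-28) = 7680*(-28) = -215040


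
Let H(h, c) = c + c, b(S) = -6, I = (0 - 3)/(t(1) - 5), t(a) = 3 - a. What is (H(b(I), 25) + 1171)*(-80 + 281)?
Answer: 245421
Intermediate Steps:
I = 1 (I = (0 - 3)/((3 - 1*1) - 5) = -3/((3 - 1) - 5) = -3/(2 - 5) = -3/(-3) = -3*(-1/3) = 1)
H(h, c) = 2*c
(H(b(I), 25) + 1171)*(-80 + 281) = (2*25 + 1171)*(-80 + 281) = (50 + 1171)*201 = 1221*201 = 245421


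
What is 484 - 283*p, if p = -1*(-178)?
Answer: -49890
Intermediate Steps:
p = 178
484 - 283*p = 484 - 283*178 = 484 - 50374 = -49890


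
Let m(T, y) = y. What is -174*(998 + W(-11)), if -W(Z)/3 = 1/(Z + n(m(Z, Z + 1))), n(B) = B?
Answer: -1215738/7 ≈ -1.7368e+5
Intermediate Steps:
W(Z) = -3/(1 + 2*Z) (W(Z) = -3/(Z + (Z + 1)) = -3/(Z + (1 + Z)) = -3/(1 + 2*Z))
-174*(998 + W(-11)) = -174*(998 - 3/(1 + 2*(-11))) = -174*(998 - 3/(1 - 22)) = -174*(998 - 3/(-21)) = -174*(998 - 3*(-1/21)) = -174*(998 + ⅐) = -174*6987/7 = -1215738/7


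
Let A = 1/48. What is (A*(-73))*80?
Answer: -365/3 ≈ -121.67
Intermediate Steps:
A = 1/48 ≈ 0.020833
(A*(-73))*80 = ((1/48)*(-73))*80 = -73/48*80 = -365/3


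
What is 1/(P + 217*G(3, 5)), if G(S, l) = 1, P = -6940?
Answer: -1/6723 ≈ -0.00014874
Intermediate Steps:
1/(P + 217*G(3, 5)) = 1/(-6940 + 217*1) = 1/(-6940 + 217) = 1/(-6723) = -1/6723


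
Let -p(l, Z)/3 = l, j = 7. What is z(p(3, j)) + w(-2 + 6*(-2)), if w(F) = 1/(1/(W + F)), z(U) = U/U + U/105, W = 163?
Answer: 5247/35 ≈ 149.91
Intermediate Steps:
p(l, Z) = -3*l
z(U) = 1 + U/105 (z(U) = 1 + U*(1/105) = 1 + U/105)
w(F) = 163 + F (w(F) = 1/(1/(163 + F)) = 163 + F)
z(p(3, j)) + w(-2 + 6*(-2)) = (1 + (-3*3)/105) + (163 + (-2 + 6*(-2))) = (1 + (1/105)*(-9)) + (163 + (-2 - 12)) = (1 - 3/35) + (163 - 14) = 32/35 + 149 = 5247/35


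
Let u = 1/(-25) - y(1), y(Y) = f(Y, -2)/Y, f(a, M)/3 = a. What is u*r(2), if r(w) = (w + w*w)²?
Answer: -2736/25 ≈ -109.44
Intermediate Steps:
f(a, M) = 3*a
y(Y) = 3 (y(Y) = (3*Y)/Y = 3)
r(w) = (w + w²)²
u = -76/25 (u = 1/(-25) - 1*3 = -1/25 - 3 = -76/25 ≈ -3.0400)
u*r(2) = -76*2²*(1 + 2)²/25 = -304*3²/25 = -304*9/25 = -76/25*36 = -2736/25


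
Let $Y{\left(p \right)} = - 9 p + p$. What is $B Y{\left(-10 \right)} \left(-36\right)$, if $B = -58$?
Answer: $167040$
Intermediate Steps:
$Y{\left(p \right)} = - 8 p$
$B Y{\left(-10 \right)} \left(-36\right) = - 58 \left(\left(-8\right) \left(-10\right)\right) \left(-36\right) = \left(-58\right) 80 \left(-36\right) = \left(-4640\right) \left(-36\right) = 167040$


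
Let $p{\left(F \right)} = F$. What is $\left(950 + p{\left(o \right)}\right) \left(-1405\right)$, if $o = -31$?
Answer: $-1291195$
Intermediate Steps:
$\left(950 + p{\left(o \right)}\right) \left(-1405\right) = \left(950 - 31\right) \left(-1405\right) = 919 \left(-1405\right) = -1291195$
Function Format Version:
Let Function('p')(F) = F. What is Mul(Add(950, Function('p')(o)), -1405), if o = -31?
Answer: -1291195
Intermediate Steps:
Mul(Add(950, Function('p')(o)), -1405) = Mul(Add(950, -31), -1405) = Mul(919, -1405) = -1291195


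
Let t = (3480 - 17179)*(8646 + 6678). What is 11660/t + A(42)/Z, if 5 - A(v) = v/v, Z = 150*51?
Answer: 31270621/66913107975 ≈ 0.00046733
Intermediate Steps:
Z = 7650
t = -209923476 (t = -13699*15324 = -209923476)
A(v) = 4 (A(v) = 5 - v/v = 5 - 1*1 = 5 - 1 = 4)
11660/t + A(42)/Z = 11660/(-209923476) + 4/7650 = 11660*(-1/209923476) + 4*(1/7650) = -2915/52480869 + 2/3825 = 31270621/66913107975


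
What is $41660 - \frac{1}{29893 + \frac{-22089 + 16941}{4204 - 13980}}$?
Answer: $\frac{234128491592}{5619983} \approx 41660.0$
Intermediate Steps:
$41660 - \frac{1}{29893 + \frac{-22089 + 16941}{4204 - 13980}} = 41660 - \frac{1}{29893 - \frac{5148}{-9776}} = 41660 - \frac{1}{29893 - - \frac{99}{188}} = 41660 - \frac{1}{29893 + \frac{99}{188}} = 41660 - \frac{1}{\frac{5619983}{188}} = 41660 - \frac{188}{5619983} = \frac{234128491592}{5619983}$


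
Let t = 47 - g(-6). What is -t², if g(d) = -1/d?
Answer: -78961/36 ≈ -2193.4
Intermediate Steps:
t = 281/6 (t = 47 - (-1)/(-6) = 47 - (-1)*(-1)/6 = 47 - 1*⅙ = 47 - ⅙ = 281/6 ≈ 46.833)
-t² = -(281/6)² = -1*78961/36 = -78961/36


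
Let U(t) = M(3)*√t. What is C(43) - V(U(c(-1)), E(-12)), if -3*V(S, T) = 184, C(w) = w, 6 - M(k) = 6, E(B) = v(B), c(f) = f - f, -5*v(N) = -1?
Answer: 313/3 ≈ 104.33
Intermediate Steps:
v(N) = ⅕ (v(N) = -⅕*(-1) = ⅕)
c(f) = 0
E(B) = ⅕
M(k) = 0 (M(k) = 6 - 1*6 = 6 - 6 = 0)
U(t) = 0 (U(t) = 0*√t = 0)
V(S, T) = -184/3 (V(S, T) = -⅓*184 = -184/3)
C(43) - V(U(c(-1)), E(-12)) = 43 - 1*(-184/3) = 43 + 184/3 = 313/3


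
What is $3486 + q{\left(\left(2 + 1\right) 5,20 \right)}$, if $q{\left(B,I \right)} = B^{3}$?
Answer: $6861$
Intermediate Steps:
$3486 + q{\left(\left(2 + 1\right) 5,20 \right)} = 3486 + \left(\left(2 + 1\right) 5\right)^{3} = 3486 + \left(3 \cdot 5\right)^{3} = 3486 + 15^{3} = 3486 + 3375 = 6861$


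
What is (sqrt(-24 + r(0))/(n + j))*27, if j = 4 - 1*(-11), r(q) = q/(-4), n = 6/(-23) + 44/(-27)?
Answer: 33534*I*sqrt(6)/8141 ≈ 10.09*I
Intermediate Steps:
n = -1174/621 (n = 6*(-1/23) + 44*(-1/27) = -6/23 - 44/27 = -1174/621 ≈ -1.8905)
r(q) = -q/4 (r(q) = q*(-1/4) = -q/4)
j = 15 (j = 4 + 11 = 15)
(sqrt(-24 + r(0))/(n + j))*27 = (sqrt(-24 - 1/4*0)/(-1174/621 + 15))*27 = (sqrt(-24 + 0)/(8141/621))*27 = (621*sqrt(-24)/8141)*27 = (621*(2*I*sqrt(6))/8141)*27 = (1242*I*sqrt(6)/8141)*27 = 33534*I*sqrt(6)/8141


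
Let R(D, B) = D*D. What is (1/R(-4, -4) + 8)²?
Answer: 16641/256 ≈ 65.004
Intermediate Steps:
R(D, B) = D²
(1/R(-4, -4) + 8)² = (1/((-4)²) + 8)² = (1/16 + 8)² = (129/16)² = 16641/256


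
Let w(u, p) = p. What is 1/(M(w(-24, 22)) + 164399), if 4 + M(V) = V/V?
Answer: 1/164396 ≈ 6.0829e-6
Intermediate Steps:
M(V) = -3 (M(V) = -4 + V/V = -4 + 1 = -3)
1/(M(w(-24, 22)) + 164399) = 1/(-3 + 164399) = 1/164396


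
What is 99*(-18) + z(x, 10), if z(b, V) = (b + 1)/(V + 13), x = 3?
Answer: -40982/23 ≈ -1781.8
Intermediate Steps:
z(b, V) = (1 + b)/(13 + V)
99*(-18) + z(x, 10) = 99*(-18) + (1 + 3)/(13 + 10) = -1782 + 4/23 = -40982/23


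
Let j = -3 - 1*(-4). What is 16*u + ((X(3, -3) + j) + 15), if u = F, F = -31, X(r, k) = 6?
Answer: -474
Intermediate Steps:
j = 1 (j = -3 + 4 = 1)
u = -31
16*u + ((X(3, -3) + j) + 15) = 16*(-31) + ((6 + 1) + 15) = -496 + (7 + 15) = -496 + 22 = -474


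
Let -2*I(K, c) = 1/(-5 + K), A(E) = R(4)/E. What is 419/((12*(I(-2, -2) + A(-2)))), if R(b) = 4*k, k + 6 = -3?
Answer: 2933/1518 ≈ 1.9321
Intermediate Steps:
k = -9 (k = -6 - 3 = -9)
R(b) = -36 (R(b) = 4*(-9) = -36)
A(E) = -36/E
I(K, c) = -1/(2*(-5 + K))
419/((12*(I(-2, -2) + A(-2)))) = 419/((12*(-1/(-10 + 2*(-2)) - 36/(-2)))) = 419/((12*(-1/(-10 - 4) - 36*(-½)))) = 419/((12*(-1/(-14) + 18))) = 419/((12*(-1*(-1/14) + 18))) = 419/((12*(1/14 + 18))) = 419/((12*(253/14))) = 419/(1518/7) = 419*(7/1518) = 2933/1518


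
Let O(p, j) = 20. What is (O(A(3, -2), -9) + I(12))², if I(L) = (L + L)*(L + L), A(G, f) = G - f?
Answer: 355216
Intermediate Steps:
I(L) = 4*L² (I(L) = (2*L)*(2*L) = 4*L²)
(O(A(3, -2), -9) + I(12))² = (20 + 4*12²)² = (20 + 4*144)² = (20 + 576)² = 596² = 355216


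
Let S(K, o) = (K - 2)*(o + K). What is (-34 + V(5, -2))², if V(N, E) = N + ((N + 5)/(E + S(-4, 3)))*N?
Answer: 1089/4 ≈ 272.25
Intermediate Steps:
S(K, o) = (-2 + K)*(K + o)
V(N, E) = N + N*(5 + N)/(6 + E) (V(N, E) = N + ((N + 5)/(E + ((-4)² - 2*(-4) - 2*3 - 4*3)))*N = N + ((5 + N)/(E + (16 + 8 - 6 - 12)))*N = N + ((5 + N)/(E + 6))*N = N + ((5 + N)/(6 + E))*N = N + N*(5 + N)/(6 + E))
(-34 + V(5, -2))² = (-34 + 5*(11 - 2 + 5)/(6 - 2))² = (-34 + 5*14/4)² = (-34 + 5*(¼)*14)² = (-34 + 35/2)² = (-33/2)² = 1089/4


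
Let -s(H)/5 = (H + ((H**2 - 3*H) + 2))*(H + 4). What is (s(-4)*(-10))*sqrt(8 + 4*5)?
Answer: 0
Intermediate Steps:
s(H) = -5*(4 + H)*(2 + H**2 - 2*H) (s(H) = -5*(H + ((H**2 - 3*H) + 2))*(H + 4) = -5*(H + (2 + H**2 - 3*H))*(4 + H) = -5*(2 + H**2 - 2*H)*(4 + H) = -5*(4 + H)*(2 + H**2 - 2*H))
(s(-4)*(-10))*sqrt(8 + 4*5) = ((-40 - 10*(-4)**2 - 5*(-4)**3 + 30*(-4))*(-10))*sqrt(8 + 4*5) = ((-40 - 10*16 - 5*(-64) - 120)*(-10))*sqrt(8 + 20) = ((-40 - 160 + 320 - 120)*(-10))*sqrt(28) = (0*(-10))*(2*sqrt(7)) = 0*(2*sqrt(7)) = 0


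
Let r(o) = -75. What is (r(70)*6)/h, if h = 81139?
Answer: -450/81139 ≈ -0.0055460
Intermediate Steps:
(r(70)*6)/h = -75*6/81139 = -450*1/81139 = -450/81139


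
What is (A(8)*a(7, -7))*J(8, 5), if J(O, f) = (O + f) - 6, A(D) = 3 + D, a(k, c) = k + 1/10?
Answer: 5467/10 ≈ 546.70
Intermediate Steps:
a(k, c) = 1/10 + k (a(k, c) = k + 1/10 = 1/10 + k)
J(O, f) = -6 + O + f
(A(8)*a(7, -7))*J(8, 5) = ((3 + 8)*(1/10 + 7))*(-6 + 8 + 5) = (11*(71/10))*7 = (781/10)*7 = 5467/10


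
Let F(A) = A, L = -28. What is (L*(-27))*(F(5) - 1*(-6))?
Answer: 8316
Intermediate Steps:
(L*(-27))*(F(5) - 1*(-6)) = (-28*(-27))*(5 - 1*(-6)) = 756*(5 + 6) = 756*11 = 8316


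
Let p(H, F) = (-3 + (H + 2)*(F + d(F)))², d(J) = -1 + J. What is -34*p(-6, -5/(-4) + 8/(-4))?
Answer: -1666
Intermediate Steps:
p(H, F) = (-3 + (-1 + 2*F)*(2 + H))² (p(H, F) = (-3 + (H + 2)*(F + (-1 + F)))² = (-3 + (2 + H)*(-1 + 2*F))² = (-3 + (-1 + 2*F)*(2 + H))²)
-34*p(-6, -5/(-4) + 8/(-4)) = -34*(-5 - 1*(-6) + 4*(-5/(-4) + 8/(-4)) + 2*(-5/(-4) + 8/(-4))*(-6))² = -34*(-5 + 6 + 4*(-5*(-¼) + 8*(-¼)) + 2*(-5*(-¼) + 8*(-¼))*(-6))² = -34*(-5 + 6 + 4*(5/4 - 2) + 2*(5/4 - 2)*(-6))² = -34*(-5 + 6 + 4*(-¾) + 2*(-¾)*(-6))² = -34*(-5 + 6 - 3 + 9)² = -34*7² = -34*49 = -1666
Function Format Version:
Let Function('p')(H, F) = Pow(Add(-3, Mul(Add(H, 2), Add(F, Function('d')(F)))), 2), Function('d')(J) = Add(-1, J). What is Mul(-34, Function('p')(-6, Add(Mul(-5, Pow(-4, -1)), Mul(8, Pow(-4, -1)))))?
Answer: -1666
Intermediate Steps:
Function('p')(H, F) = Pow(Add(-3, Mul(Add(-1, Mul(2, F)), Add(2, H))), 2) (Function('p')(H, F) = Pow(Add(-3, Mul(Add(H, 2), Add(F, Add(-1, F)))), 2) = Pow(Add(-3, Mul(Add(2, H), Add(-1, Mul(2, F)))), 2) = Pow(Add(-3, Mul(Add(-1, Mul(2, F)), Add(2, H))), 2))
Mul(-34, Function('p')(-6, Add(Mul(-5, Pow(-4, -1)), Mul(8, Pow(-4, -1))))) = Mul(-34, Pow(Add(-5, Mul(-1, -6), Mul(4, Add(Mul(-5, Pow(-4, -1)), Mul(8, Pow(-4, -1)))), Mul(2, Add(Mul(-5, Pow(-4, -1)), Mul(8, Pow(-4, -1))), -6)), 2)) = Mul(-34, Pow(Add(-5, 6, Mul(4, Add(Mul(-5, Rational(-1, 4)), Mul(8, Rational(-1, 4)))), Mul(2, Add(Mul(-5, Rational(-1, 4)), Mul(8, Rational(-1, 4))), -6)), 2)) = Mul(-34, Pow(Add(-5, 6, Mul(4, Add(Rational(5, 4), -2)), Mul(2, Add(Rational(5, 4), -2), -6)), 2)) = Mul(-34, Pow(Add(-5, 6, Mul(4, Rational(-3, 4)), Mul(2, Rational(-3, 4), -6)), 2)) = Mul(-34, Pow(Add(-5, 6, -3, 9), 2)) = Mul(-34, Pow(7, 2)) = Mul(-34, 49) = -1666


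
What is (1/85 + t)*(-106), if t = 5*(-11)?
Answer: 495444/85 ≈ 5828.8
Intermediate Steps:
t = -55
(1/85 + t)*(-106) = (1/85 - 55)*(-106) = -4674/85*(-106) = 495444/85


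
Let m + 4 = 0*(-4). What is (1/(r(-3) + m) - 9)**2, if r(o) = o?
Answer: 4096/49 ≈ 83.592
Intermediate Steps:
m = -4 (m = -4 + 0*(-4) = -4 + 0 = -4)
(1/(r(-3) + m) - 9)**2 = (1/(-3 - 4) - 9)**2 = (1/(-7) - 9)**2 = (-1/7 - 9)**2 = (-64/7)**2 = 4096/49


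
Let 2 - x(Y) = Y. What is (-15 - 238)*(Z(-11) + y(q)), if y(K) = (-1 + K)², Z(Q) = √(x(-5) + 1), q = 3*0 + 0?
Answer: -253 - 506*√2 ≈ -968.59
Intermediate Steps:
q = 0 (q = 0 + 0 = 0)
x(Y) = 2 - Y
Z(Q) = 2*√2 (Z(Q) = √((2 - 1*(-5)) + 1) = √((2 + 5) + 1) = √(7 + 1) = √8 = 2*√2)
(-15 - 238)*(Z(-11) + y(q)) = (-15 - 238)*(2*√2 + (-1 + 0)²) = -253*(2*√2 + (-1)²) = -253*(2*√2 + 1) = -253*(1 + 2*√2) = -253 - 506*√2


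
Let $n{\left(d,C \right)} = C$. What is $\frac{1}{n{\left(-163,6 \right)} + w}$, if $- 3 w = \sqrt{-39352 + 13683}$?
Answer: $\frac{54}{25993} + \frac{3 i \sqrt{25669}}{25993} \approx 0.0020775 + 0.018491 i$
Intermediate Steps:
$w = - \frac{i \sqrt{25669}}{3}$ ($w = - \frac{\sqrt{-39352 + 13683}}{3} = - \frac{\sqrt{-25669}}{3} = - \frac{i \sqrt{25669}}{3} \approx - 53.405 i$)
$\frac{1}{n{\left(-163,6 \right)} + w} = \frac{1}{6 - \frac{i \sqrt{25669}}{3}}$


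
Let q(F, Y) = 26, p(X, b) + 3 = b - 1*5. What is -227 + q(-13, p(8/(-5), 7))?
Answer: -201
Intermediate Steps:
p(X, b) = -8 + b (p(X, b) = -3 + (b - 1*5) = -3 + (b - 5) = -3 + (-5 + b) = -8 + b)
-227 + q(-13, p(8/(-5), 7)) = -227 + 26 = -201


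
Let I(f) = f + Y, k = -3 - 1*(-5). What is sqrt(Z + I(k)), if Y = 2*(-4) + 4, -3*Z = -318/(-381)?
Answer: 2*I*sqrt(82677)/381 ≈ 1.5094*I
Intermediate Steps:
Z = -106/381 (Z = -(-106)/(-381) = -(-106)*(-1)/381 = -1/3*106/127 = -106/381 ≈ -0.27822)
k = 2 (k = -3 + 5 = 2)
Y = -4 (Y = -8 + 4 = -4)
I(f) = -4 + f (I(f) = f - 4 = -4 + f)
sqrt(Z + I(k)) = sqrt(-106/381 + (-4 + 2)) = sqrt(-106/381 - 2) = sqrt(-868/381) = 2*I*sqrt(82677)/381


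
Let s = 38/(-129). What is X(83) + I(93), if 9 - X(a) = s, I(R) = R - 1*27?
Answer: 9713/129 ≈ 75.295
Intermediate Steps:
s = -38/129 (s = 38*(-1/129) = -38/129 ≈ -0.29457)
I(R) = -27 + R (I(R) = R - 27 = -27 + R)
X(a) = 1199/129 (X(a) = 9 - 1*(-38/129) = 9 + 38/129 = 1199/129)
X(83) + I(93) = 1199/129 + (-27 + 93) = 1199/129 + 66 = 9713/129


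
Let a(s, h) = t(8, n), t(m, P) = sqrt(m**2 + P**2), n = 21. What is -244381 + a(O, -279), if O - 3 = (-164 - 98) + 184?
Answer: -244381 + sqrt(505) ≈ -2.4436e+5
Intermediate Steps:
t(m, P) = sqrt(P**2 + m**2)
O = -75 (O = 3 + ((-164 - 98) + 184) = 3 + (-262 + 184) = 3 - 78 = -75)
a(s, h) = sqrt(505) (a(s, h) = sqrt(21**2 + 8**2) = sqrt(441 + 64) = sqrt(505))
-244381 + a(O, -279) = -244381 + sqrt(505)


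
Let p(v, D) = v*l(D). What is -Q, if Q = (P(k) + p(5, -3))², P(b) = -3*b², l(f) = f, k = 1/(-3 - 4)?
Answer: -544644/2401 ≈ -226.84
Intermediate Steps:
k = -⅐ (k = 1/(-7) = -⅐ ≈ -0.14286)
p(v, D) = D*v (p(v, D) = v*D = D*v)
Q = 544644/2401 (Q = (-3*(-⅐)² - 3*5)² = (-3*1/49 - 15)² = (-3/49 - 15)² = (-738/49)² = 544644/2401 ≈ 226.84)
-Q = -1*544644/2401 = -544644/2401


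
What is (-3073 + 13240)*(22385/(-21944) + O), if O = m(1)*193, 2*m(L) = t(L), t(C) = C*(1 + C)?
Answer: 42831608769/21944 ≈ 1.9519e+6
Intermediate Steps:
m(L) = L*(1 + L)/2 (m(L) = (L*(1 + L))/2 = L*(1 + L)/2)
O = 193 (O = ((½)*1*(1 + 1))*193 = ((½)*1*2)*193 = 1*193 = 193)
(-3073 + 13240)*(22385/(-21944) + O) = (-3073 + 13240)*(22385/(-21944) + 193) = 10167*(22385*(-1/21944) + 193) = 10167*(-22385/21944 + 193) = 10167*(4212807/21944) = 42831608769/21944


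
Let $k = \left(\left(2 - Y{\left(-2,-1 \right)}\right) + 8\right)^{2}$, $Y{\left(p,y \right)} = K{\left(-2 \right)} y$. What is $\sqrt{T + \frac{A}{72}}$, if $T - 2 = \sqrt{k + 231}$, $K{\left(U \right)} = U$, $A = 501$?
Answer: $\frac{\sqrt{1290 + 144 \sqrt{295}}}{12} \approx 5.1121$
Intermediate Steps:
$Y{\left(p,y \right)} = - 2 y$
$k = 64$ ($k = \left(\left(2 - \left(-2\right) \left(-1\right)\right) + 8\right)^{2} = \left(\left(2 - 2\right) + 8\right)^{2} = \left(0 + 8\right)^{2} = 8^{2} = 64$)
$T = 2 + \sqrt{295}$ ($T = 2 + \sqrt{64 + 231} = 2 + \sqrt{295} \approx 19.176$)
$\sqrt{T + \frac{A}{72}} = \sqrt{\left(2 + \sqrt{295}\right) + \frac{501}{72}} = \sqrt{\left(2 + \sqrt{295}\right) + 501 \cdot \frac{1}{72}} = \sqrt{\left(2 + \sqrt{295}\right) + \frac{167}{24}} = \sqrt{\frac{215}{24} + \sqrt{295}}$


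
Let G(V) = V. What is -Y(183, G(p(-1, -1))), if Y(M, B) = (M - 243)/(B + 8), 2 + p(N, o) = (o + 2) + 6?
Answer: 60/13 ≈ 4.6154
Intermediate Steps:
p(N, o) = 6 + o (p(N, o) = -2 + ((o + 2) + 6) = -2 + ((2 + o) + 6) = -2 + (8 + o) = 6 + o)
Y(M, B) = (-243 + M)/(8 + B)
-Y(183, G(p(-1, -1))) = -(-243 + 183)/(8 + (6 - 1)) = -(-60)/(8 + 5) = -(-60)/13 = -1*(-60/13) = 60/13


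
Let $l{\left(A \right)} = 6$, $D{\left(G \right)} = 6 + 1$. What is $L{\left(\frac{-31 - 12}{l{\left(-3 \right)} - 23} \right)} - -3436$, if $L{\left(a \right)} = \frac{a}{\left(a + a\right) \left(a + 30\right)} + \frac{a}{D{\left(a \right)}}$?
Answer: $\frac{64610755}{18802} \approx 3436.4$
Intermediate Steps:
$D{\left(G \right)} = 7$
$L{\left(a \right)} = \frac{1}{2 \left(30 + a\right)} + \frac{a}{7}$ ($L{\left(a \right)} = \frac{a}{\left(a + a\right) \left(a + 30\right)} + \frac{a}{7} = \frac{a}{2 a \left(30 + a\right)} + a \frac{1}{7} = \frac{a}{2 a \left(30 + a\right)} + \frac{a}{7} = a \frac{1}{2 a \left(30 + a\right)} + \frac{a}{7} = \frac{1}{2 \left(30 + a\right)} + \frac{a}{7}$)
$L{\left(\frac{-31 - 12}{l{\left(-3 \right)} - 23} \right)} - -3436 = \frac{7 + 2 \left(\frac{-31 - 12}{6 - 23}\right)^{2} + 60 \frac{-31 - 12}{6 - 23}}{14 \left(30 + \frac{-31 - 12}{6 - 23}\right)} - -3436 = \frac{7 + 2 \left(- \frac{43}{-17}\right)^{2} + 60 \left(- \frac{43}{-17}\right)}{14 \left(30 - \frac{43}{-17}\right)} + 3436 = \frac{7 + 2 \left(\left(-43\right) \left(- \frac{1}{17}\right)\right)^{2} + 60 \left(\left(-43\right) \left(- \frac{1}{17}\right)\right)}{14 \left(30 - - \frac{43}{17}\right)} + 3436 = \frac{7 + 2 \left(\frac{43}{17}\right)^{2} + 60 \cdot \frac{43}{17}}{14 \left(30 + \frac{43}{17}\right)} + 3436 = \frac{7 + 2 \cdot \frac{1849}{289} + \frac{2580}{17}}{14 \cdot \frac{553}{17}} + 3436 = \frac{1}{14} \cdot \frac{17}{553} \left(7 + \frac{3698}{289} + \frac{2580}{17}\right) + 3436 = \frac{1}{14} \cdot \frac{17}{553} \cdot \frac{49581}{289} + 3436 = \frac{7083}{18802} + 3436 = \frac{64610755}{18802}$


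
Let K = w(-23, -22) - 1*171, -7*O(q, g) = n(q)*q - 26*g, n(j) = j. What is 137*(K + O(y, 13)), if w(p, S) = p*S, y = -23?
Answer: 295098/7 ≈ 42157.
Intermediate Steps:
w(p, S) = S*p
O(q, g) = -q**2/7 + 26*g/7 (O(q, g) = -(q*q - 26*g)/7 = -(q**2 - 26*g)/7 = -q**2/7 + 26*g/7)
K = 335 (K = -22*(-23) - 1*171 = 506 - 171 = 335)
137*(K + O(y, 13)) = 137*(335 + (-1/7*(-23)**2 + (26/7)*13)) = 137*(335 + (-1/7*529 + 338/7)) = 137*(335 + (-529/7 + 338/7)) = 137*(335 - 191/7) = 137*(2154/7) = 295098/7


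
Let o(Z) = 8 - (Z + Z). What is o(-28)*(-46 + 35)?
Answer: -704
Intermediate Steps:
o(Z) = 8 - 2*Z
o(-28)*(-46 + 35) = (8 - 2*(-28))*(-46 + 35) = (8 + 56)*(-11) = 64*(-11) = -704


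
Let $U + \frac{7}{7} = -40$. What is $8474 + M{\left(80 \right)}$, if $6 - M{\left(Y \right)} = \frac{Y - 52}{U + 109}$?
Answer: $\frac{144153}{17} \approx 8479.6$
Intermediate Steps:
$U = -41$ ($U = -1 - 40 = -41$)
$M{\left(Y \right)} = \frac{115}{17} - \frac{Y}{68}$ ($M{\left(Y \right)} = 6 - \frac{Y - 52}{-41 + 109} = 6 - \frac{-52 + Y}{68} = 6 - \left(-52 + Y\right) \frac{1}{68} = 6 - \left(- \frac{13}{17} + \frac{Y}{68}\right) = \frac{115}{17} - \frac{Y}{68}$)
$8474 + M{\left(80 \right)} = 8474 + \left(\frac{115}{17} - \frac{20}{17}\right) = 8474 + \frac{95}{17} = \frac{144153}{17}$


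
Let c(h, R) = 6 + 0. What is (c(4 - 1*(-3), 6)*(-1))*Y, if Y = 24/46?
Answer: -72/23 ≈ -3.1304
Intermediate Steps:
c(h, R) = 6
Y = 12/23 (Y = 24*(1/46) = 12/23 ≈ 0.52174)
(c(4 - 1*(-3), 6)*(-1))*Y = (6*(-1))*(12/23) = -6*12/23 = -72/23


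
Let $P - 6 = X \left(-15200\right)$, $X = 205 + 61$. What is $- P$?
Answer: $4043194$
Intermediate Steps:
$X = 266$
$P = -4043194$ ($P = 6 + 266 \left(-15200\right) = 6 - 4043200 = -4043194$)
$- P = \left(-1\right) \left(-4043194\right) = 4043194$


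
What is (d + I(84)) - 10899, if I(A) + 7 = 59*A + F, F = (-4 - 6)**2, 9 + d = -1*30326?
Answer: -36185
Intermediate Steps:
d = -30335 (d = -9 - 1*30326 = -9 - 30326 = -30335)
F = 100 (F = (-10)**2 = 100)
I(A) = 93 + 59*A (I(A) = -7 + (59*A + 100) = -7 + (100 + 59*A) = 93 + 59*A)
(d + I(84)) - 10899 = (-30335 + (93 + 59*84)) - 10899 = (-30335 + (93 + 4956)) - 10899 = (-30335 + 5049) - 10899 = -25286 - 10899 = -36185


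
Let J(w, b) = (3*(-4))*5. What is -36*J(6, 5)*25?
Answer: 54000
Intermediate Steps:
J(w, b) = -60 (J(w, b) = -12*5 = -60)
-36*J(6, 5)*25 = -36*(-60)*25 = 2160*25 = 54000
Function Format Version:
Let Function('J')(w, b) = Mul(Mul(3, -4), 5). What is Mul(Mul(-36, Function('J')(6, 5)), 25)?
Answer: 54000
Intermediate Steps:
Function('J')(w, b) = -60 (Function('J')(w, b) = Mul(-12, 5) = -60)
Mul(Mul(-36, Function('J')(6, 5)), 25) = Mul(Mul(-36, -60), 25) = Mul(2160, 25) = 54000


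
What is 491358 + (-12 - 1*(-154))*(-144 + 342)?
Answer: 519474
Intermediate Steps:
491358 + (-12 - 1*(-154))*(-144 + 342) = 491358 + (-12 + 154)*198 = 491358 + 142*198 = 491358 + 28116 = 519474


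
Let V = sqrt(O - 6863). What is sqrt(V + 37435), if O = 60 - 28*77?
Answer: sqrt(37435 + 17*I*sqrt(31)) ≈ 193.48 + 0.245*I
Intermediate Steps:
O = -2096 (O = 60 - 2156 = -2096)
V = 17*I*sqrt(31) (V = sqrt(-2096 - 6863) = sqrt(-8959) = 17*I*sqrt(31) ≈ 94.652*I)
sqrt(V + 37435) = sqrt(17*I*sqrt(31) + 37435) = sqrt(37435 + 17*I*sqrt(31))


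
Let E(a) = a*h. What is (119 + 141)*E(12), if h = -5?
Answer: -15600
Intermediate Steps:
E(a) = -5*a (E(a) = a*(-5) = -5*a)
(119 + 141)*E(12) = (119 + 141)*(-5*12) = 260*(-60) = -15600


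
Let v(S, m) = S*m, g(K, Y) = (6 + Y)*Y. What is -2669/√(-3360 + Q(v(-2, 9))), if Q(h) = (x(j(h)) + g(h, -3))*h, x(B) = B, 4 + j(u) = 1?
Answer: 2669*I*√786/1572 ≈ 47.6*I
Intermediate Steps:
j(u) = -3 (j(u) = -4 + 1 = -3)
g(K, Y) = Y*(6 + Y)
Q(h) = -12*h (Q(h) = (-3 - 3*(6 - 3))*h = (-3 - 3*3)*h = (-3 - 9)*h = -12*h)
-2669/√(-3360 + Q(v(-2, 9))) = -2669/√(-3360 - (-24)*9) = -2669/√(-3360 - 12*(-18)) = -2669/√(-3360 + 216) = -2669*(-I*√786/1572) = -(-2669)*I*√786/1572 = 2669*I*√786/1572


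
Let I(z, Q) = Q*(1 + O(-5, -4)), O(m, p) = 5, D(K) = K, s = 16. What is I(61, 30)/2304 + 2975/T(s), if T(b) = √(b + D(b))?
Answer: 5/64 + 2975*√2/8 ≈ 525.99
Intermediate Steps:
I(z, Q) = 6*Q (I(z, Q) = Q*(1 + 5) = Q*6 = 6*Q)
T(b) = √2*√b (T(b) = √(b + b) = √(2*b) = √2*√b)
I(61, 30)/2304 + 2975/T(s) = (6*30)/2304 + 2975/((√2*√16)) = 180*(1/2304) + 2975/((√2*4)) = 5/64 + 2975/((4*√2)) = 5/64 + 2975*(√2/8) = 5/64 + 2975*√2/8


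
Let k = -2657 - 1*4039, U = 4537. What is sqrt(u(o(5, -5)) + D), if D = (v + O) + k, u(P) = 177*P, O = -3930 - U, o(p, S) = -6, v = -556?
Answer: I*sqrt(16781) ≈ 129.54*I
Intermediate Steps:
k = -6696 (k = -2657 - 4039 = -6696)
O = -8467 (O = -3930 - 1*4537 = -3930 - 4537 = -8467)
D = -15719 (D = (-556 - 8467) - 6696 = -9023 - 6696 = -15719)
sqrt(u(o(5, -5)) + D) = sqrt(177*(-6) - 15719) = sqrt(-1062 - 15719) = sqrt(-16781) = I*sqrt(16781)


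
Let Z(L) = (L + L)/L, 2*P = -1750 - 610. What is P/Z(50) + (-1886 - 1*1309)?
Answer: -3785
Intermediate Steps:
P = -1180 (P = (-1750 - 610)/2 = (½)*(-2360) = -1180)
Z(L) = 2 (Z(L) = (2*L)/L = 2)
P/Z(50) + (-1886 - 1*1309) = -1180/2 + (-1886 - 1*1309) = -1180*½ + (-1886 - 1309) = -590 - 3195 = -3785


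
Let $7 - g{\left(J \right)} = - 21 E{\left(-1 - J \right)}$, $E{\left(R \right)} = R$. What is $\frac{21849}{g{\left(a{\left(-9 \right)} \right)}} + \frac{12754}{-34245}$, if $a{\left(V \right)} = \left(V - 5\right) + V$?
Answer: $\frac{742237379}{16060905} \approx 46.214$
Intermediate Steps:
$a{\left(V \right)} = -5 + 2 V$ ($a{\left(V \right)} = \left(-5 + V\right) + V = -5 + 2 V$)
$g{\left(J \right)} = -14 - 21 J$ ($g{\left(J \right)} = 7 - - 21 \left(-1 - J\right) = 7 - \left(21 + 21 J\right) = -14 - 21 J$)
$\frac{21849}{g{\left(a{\left(-9 \right)} \right)}} + \frac{12754}{-34245} = \frac{21849}{-14 - 21 \left(-5 + 2 \left(-9\right)\right)} + \frac{12754}{-34245} = \frac{21849}{-14 - 21 \left(-5 - 18\right)} + 12754 \left(- \frac{1}{34245}\right) = \frac{21849}{-14 - -483} - \frac{12754}{34245} = \frac{21849}{-14 + 483} - \frac{12754}{34245} = \frac{21849}{469} - \frac{12754}{34245} = \frac{742237379}{16060905}$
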